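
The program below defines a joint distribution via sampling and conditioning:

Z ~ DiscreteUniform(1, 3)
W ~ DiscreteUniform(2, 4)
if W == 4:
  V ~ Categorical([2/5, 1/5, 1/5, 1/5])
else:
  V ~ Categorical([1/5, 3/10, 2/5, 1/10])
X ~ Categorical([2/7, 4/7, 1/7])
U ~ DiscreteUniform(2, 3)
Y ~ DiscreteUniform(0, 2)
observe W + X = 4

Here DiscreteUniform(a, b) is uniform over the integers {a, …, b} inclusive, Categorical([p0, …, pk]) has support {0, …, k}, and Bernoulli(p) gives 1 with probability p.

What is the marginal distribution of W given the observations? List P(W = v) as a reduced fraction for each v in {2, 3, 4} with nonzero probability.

Enumerate traces; 216 have nonzero weight after conditioning:
  (Z=1, W=2, V=0, X=2, U=2, Y=0) weight 1/1890
  (Z=1, W=2, V=0, X=2, U=2, Y=1) weight 1/1890
  (Z=1, W=2, V=0, X=2, U=2, Y=2) weight 1/1890
  (Z=1, W=2, V=0, X=2, U=3, Y=0) weight 1/1890
  (Z=1, W=2, V=0, X=2, U=3, Y=1) weight 1/1890
  (Z=1, W=2, V=0, X=2, U=3, Y=2) weight 1/1890
  (Z=1, W=2, V=1, X=2, U=2, Y=0) weight 1/1260
  (Z=1, W=2, V=1, X=2, U=2, Y=1) weight 1/1260
  (Z=1, W=3, V=0, X=1, U=2, Y=0) weight 2/945
  (Z=1, W=4, V=0, X=0, U=2, Y=0) weight 2/945
  … 206 more
Group by W:
  weight(W=2) = 1/21
  weight(W=3) = 4/21
  weight(W=4) = 2/21
Total weight = 1/21 + 4/21 + 2/21 = 1/3
P(W=2 | obs) = 1/21 / 1/3 = 1/7
P(W=3 | obs) = 4/21 / 1/3 = 4/7
P(W=4 | obs) = 2/21 / 1/3 = 2/7

P(W=2) = 1/7, P(W=3) = 4/7, P(W=4) = 2/7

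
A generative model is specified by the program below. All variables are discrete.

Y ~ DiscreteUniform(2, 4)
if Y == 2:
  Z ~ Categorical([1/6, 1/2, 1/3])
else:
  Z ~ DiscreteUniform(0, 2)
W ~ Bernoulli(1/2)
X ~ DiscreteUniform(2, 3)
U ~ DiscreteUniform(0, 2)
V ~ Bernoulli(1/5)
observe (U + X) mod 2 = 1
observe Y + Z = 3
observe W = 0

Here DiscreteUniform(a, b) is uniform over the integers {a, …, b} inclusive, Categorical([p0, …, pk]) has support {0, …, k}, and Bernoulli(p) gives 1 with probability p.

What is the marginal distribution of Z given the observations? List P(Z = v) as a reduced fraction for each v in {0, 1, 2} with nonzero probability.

P(Z=0) = 2/5, P(Z=1) = 3/5

Enumerate traces; 12 have nonzero weight after conditioning:
  (Y=2, Z=1, W=0, X=2, U=1, V=0) weight 1/90
  (Y=2, Z=1, W=0, X=2, U=1, V=1) weight 1/360
  (Y=2, Z=1, W=0, X=3, U=0, V=0) weight 1/90
  (Y=2, Z=1, W=0, X=3, U=0, V=1) weight 1/360
  (Y=2, Z=1, W=0, X=3, U=2, V=0) weight 1/90
  (Y=2, Z=1, W=0, X=3, U=2, V=1) weight 1/360
  (Y=3, Z=0, W=0, X=2, U=1, V=0) weight 1/135
  (Y=3, Z=0, W=0, X=2, U=1, V=1) weight 1/540
  … 4 more
Group by Z:
  weight(Z=0) = 1/36
  weight(Z=1) = 1/24
Total weight = 1/36 + 1/24 = 5/72
P(Z=0 | obs) = 1/36 / 5/72 = 2/5
P(Z=1 | obs) = 1/24 / 5/72 = 3/5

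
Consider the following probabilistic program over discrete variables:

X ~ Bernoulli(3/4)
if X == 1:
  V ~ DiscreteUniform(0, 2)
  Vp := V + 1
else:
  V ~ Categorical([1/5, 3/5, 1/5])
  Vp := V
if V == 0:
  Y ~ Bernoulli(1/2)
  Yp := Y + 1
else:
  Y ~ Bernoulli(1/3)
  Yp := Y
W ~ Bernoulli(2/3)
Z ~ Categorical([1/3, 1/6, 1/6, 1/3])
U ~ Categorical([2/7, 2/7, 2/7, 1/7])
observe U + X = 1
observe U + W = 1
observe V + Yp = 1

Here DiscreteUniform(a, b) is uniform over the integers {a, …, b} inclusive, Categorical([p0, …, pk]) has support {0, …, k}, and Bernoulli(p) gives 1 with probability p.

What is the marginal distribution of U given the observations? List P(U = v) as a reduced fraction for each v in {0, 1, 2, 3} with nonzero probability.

Enumerate traces; 16 have nonzero weight after conditioning:
  (X=0, V=0, Y=0, W=0, Z=0, U=1) weight 1/1260
  (X=0, V=0, Y=0, W=0, Z=1, U=1) weight 1/2520
  (X=0, V=0, Y=0, W=0, Z=2, U=1) weight 1/2520
  (X=0, V=0, Y=0, W=0, Z=3, U=1) weight 1/1260
  (X=0, V=1, Y=0, W=0, Z=0, U=1) weight 1/315
  (X=0, V=1, Y=0, W=0, Z=1, U=1) weight 1/630
  (X=0, V=1, Y=0, W=0, Z=2, U=1) weight 1/630
  (X=0, V=1, Y=0, W=0, Z=3, U=1) weight 1/315
  (X=1, V=0, Y=0, W=1, Z=0, U=0) weight 1/126
  … 7 more
Group by U:
  weight(U=0) = 1/18
  weight(U=1) = 1/84
Total weight = 1/18 + 1/84 = 17/252
P(U=0 | obs) = 1/18 / 17/252 = 14/17
P(U=1 | obs) = 1/84 / 17/252 = 3/17

P(U=0) = 14/17, P(U=1) = 3/17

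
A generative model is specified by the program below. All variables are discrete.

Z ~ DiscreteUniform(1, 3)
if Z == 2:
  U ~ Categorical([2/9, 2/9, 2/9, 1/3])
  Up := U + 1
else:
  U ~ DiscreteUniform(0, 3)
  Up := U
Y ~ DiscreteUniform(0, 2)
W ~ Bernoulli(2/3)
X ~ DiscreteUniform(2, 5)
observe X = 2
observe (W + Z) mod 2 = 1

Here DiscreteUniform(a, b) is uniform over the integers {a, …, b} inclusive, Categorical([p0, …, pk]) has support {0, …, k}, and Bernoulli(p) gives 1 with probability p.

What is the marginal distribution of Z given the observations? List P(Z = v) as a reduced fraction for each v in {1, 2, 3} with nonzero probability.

Enumerate traces; 36 have nonzero weight after conditioning:
  (Z=1, U=0, Y=0, W=0, X=2) weight 1/432
  (Z=1, U=0, Y=1, W=0, X=2) weight 1/432
  (Z=1, U=0, Y=2, W=0, X=2) weight 1/432
  (Z=1, U=1, Y=0, W=0, X=2) weight 1/432
  (Z=1, U=1, Y=1, W=0, X=2) weight 1/432
  (Z=1, U=1, Y=2, W=0, X=2) weight 1/432
  (Z=1, U=2, Y=0, W=0, X=2) weight 1/432
  (Z=1, U=2, Y=1, W=0, X=2) weight 1/432
  (Z=2, U=0, Y=0, W=1, X=2) weight 1/243
  (Z=3, U=0, Y=0, W=0, X=2) weight 1/432
  … 26 more
Group by Z:
  weight(Z=1) = 1/36
  weight(Z=2) = 1/18
  weight(Z=3) = 1/36
Total weight = 1/36 + 1/18 + 1/36 = 1/9
P(Z=1 | obs) = 1/36 / 1/9 = 1/4
P(Z=2 | obs) = 1/18 / 1/9 = 1/2
P(Z=3 | obs) = 1/36 / 1/9 = 1/4

P(Z=1) = 1/4, P(Z=2) = 1/2, P(Z=3) = 1/4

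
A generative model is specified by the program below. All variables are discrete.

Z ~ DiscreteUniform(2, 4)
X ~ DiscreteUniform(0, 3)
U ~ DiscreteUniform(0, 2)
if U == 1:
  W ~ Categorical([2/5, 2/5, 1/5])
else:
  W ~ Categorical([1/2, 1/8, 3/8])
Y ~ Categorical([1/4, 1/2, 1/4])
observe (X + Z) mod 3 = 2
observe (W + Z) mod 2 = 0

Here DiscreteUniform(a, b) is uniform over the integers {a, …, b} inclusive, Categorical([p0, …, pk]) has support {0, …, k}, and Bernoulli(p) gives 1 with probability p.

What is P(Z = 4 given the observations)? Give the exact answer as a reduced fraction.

Enumerate traces; 63 have nonzero weight after conditioning:
  (Z=2, X=0, U=0, W=0, Y=0) weight 1/288
  (Z=2, X=0, U=0, W=0, Y=1) weight 1/144
  (Z=2, X=0, U=0, W=0, Y=2) weight 1/288
  (Z=2, X=0, U=0, W=2, Y=0) weight 1/384
  (Z=2, X=0, U=0, W=2, Y=1) weight 1/192
  (Z=2, X=0, U=0, W=2, Y=2) weight 1/384
  (Z=2, X=0, U=1, W=0, Y=0) weight 1/360
  (Z=2, X=0, U=1, W=0, Y=1) weight 1/180
  (Z=3, X=2, U=0, W=1, Y=0) weight 1/1152
  (Z=4, X=1, U=0, W=0, Y=0) weight 1/288
  … 53 more
Group by Z:
  weight(Z=2) = 47/360
  weight(Z=3) = 13/720
  weight(Z=4) = 47/720
Total weight = 47/360 + 13/720 + 47/720 = 77/360
P(Z=2 | obs) = 47/360 / 77/360 = 47/77
P(Z=3 | obs) = 13/720 / 77/360 = 13/154
P(Z=4 | obs) = 47/720 / 77/360 = 47/154

P(Z = 4 | obs) = 47/154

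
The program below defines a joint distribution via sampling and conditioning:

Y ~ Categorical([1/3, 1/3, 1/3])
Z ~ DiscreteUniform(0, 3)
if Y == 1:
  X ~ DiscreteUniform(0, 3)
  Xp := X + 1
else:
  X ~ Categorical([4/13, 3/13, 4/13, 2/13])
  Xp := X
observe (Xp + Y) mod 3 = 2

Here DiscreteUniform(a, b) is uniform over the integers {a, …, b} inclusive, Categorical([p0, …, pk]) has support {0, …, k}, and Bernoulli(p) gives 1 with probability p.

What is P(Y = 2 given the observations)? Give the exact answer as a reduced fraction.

Enumerate traces; 20 have nonzero weight after conditioning:
  (Y=0, Z=0, X=2) weight 1/39
  (Y=0, Z=1, X=2) weight 1/39
  (Y=0, Z=2, X=2) weight 1/39
  (Y=0, Z=3, X=2) weight 1/39
  (Y=1, Z=0, X=0) weight 1/48
  (Y=1, Z=0, X=3) weight 1/48
  (Y=1, Z=1, X=0) weight 1/48
  (Y=1, Z=1, X=3) weight 1/48
  (Y=2, Z=0, X=0) weight 1/39
  … 11 more
Group by Y:
  weight(Y=0) = 4/39
  weight(Y=1) = 1/6
  weight(Y=2) = 2/13
Total weight = 4/39 + 1/6 + 2/13 = 11/26
P(Y=0 | obs) = 4/39 / 11/26 = 8/33
P(Y=1 | obs) = 1/6 / 11/26 = 13/33
P(Y=2 | obs) = 2/13 / 11/26 = 4/11

P(Y = 2 | obs) = 4/11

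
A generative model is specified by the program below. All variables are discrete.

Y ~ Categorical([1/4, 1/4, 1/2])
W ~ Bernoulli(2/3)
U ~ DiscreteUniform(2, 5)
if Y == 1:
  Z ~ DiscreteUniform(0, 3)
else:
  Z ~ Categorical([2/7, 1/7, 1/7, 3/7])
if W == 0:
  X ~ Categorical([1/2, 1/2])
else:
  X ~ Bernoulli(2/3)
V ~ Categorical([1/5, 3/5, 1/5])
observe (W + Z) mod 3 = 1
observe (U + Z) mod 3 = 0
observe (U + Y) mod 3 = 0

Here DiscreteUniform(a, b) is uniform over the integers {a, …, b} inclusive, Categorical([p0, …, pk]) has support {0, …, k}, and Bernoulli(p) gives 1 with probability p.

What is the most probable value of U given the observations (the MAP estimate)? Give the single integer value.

argmax_v P(U = v | obs) = 3

Enumerate traces; 24 have nonzero weight after conditioning:
  (Y=0, W=1, U=3, Z=0, X=0, V=0) weight 1/1260
  (Y=0, W=1, U=3, Z=0, X=0, V=1) weight 1/420
  (Y=0, W=1, U=3, Z=0, X=0, V=2) weight 1/1260
  (Y=0, W=1, U=3, Z=0, X=1, V=0) weight 1/630
  (Y=0, W=1, U=3, Z=0, X=1, V=1) weight 1/210
  (Y=0, W=1, U=3, Z=0, X=1, V=2) weight 1/630
  (Y=0, W=1, U=3, Z=3, X=0, V=0) weight 1/840
  (Y=0, W=1, U=3, Z=3, X=0, V=1) weight 1/280
  (Y=1, W=0, U=2, Z=1, X=0, V=0) weight 1/1920
  (Y=1, W=0, U=5, Z=1, X=0, V=0) weight 1/1920
  … 14 more
Group by U:
  weight(U=2) = 1/192
  weight(U=3) = 5/168
  weight(U=5) = 1/192
Total weight = 1/192 + 5/168 + 1/192 = 9/224
P(U=2 | obs) = 1/192 / 9/224 = 7/54
P(U=3 | obs) = 5/168 / 9/224 = 20/27
P(U=5 | obs) = 1/192 / 9/224 = 7/54
argmax = 3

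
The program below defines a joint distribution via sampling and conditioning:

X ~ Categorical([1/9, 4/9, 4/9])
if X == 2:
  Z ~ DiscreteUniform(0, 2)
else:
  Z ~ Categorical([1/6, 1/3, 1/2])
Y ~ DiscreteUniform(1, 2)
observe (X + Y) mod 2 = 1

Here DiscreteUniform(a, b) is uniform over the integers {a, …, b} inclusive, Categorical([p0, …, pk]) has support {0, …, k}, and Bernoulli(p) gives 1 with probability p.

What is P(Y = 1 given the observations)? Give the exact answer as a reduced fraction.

P(Y = 1 | obs) = 5/9

Enumerate traces; 9 have nonzero weight after conditioning:
  (X=0, Z=0, Y=1) weight 1/108
  (X=0, Z=1, Y=1) weight 1/54
  (X=0, Z=2, Y=1) weight 1/36
  (X=1, Z=0, Y=2) weight 1/27
  (X=1, Z=1, Y=2) weight 2/27
  (X=1, Z=2, Y=2) weight 1/9
  (X=2, Z=0, Y=1) weight 2/27
  (X=2, Z=1, Y=1) weight 2/27
  … 1 more
Group by Y:
  weight(Y=1) = 5/18
  weight(Y=2) = 2/9
Total weight = 5/18 + 2/9 = 1/2
P(Y=1 | obs) = 5/18 / 1/2 = 5/9
P(Y=2 | obs) = 2/9 / 1/2 = 4/9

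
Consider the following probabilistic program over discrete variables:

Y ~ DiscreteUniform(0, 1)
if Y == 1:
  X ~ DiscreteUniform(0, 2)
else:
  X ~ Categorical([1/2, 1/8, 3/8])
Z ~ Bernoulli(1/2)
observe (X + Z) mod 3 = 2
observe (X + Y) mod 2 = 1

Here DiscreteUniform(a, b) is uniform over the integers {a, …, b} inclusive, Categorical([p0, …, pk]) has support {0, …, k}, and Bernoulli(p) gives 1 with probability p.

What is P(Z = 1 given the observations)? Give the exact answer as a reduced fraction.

Enumerate traces; 2 have nonzero weight after conditioning:
  (Y=0, X=1, Z=1) weight 1/32
  (Y=1, X=2, Z=0) weight 1/12
Group by Z:
  weight(Z=0) = 1/12
  weight(Z=1) = 1/32
Total weight = 1/12 + 1/32 = 11/96
P(Z=0 | obs) = 1/12 / 11/96 = 8/11
P(Z=1 | obs) = 1/32 / 11/96 = 3/11

P(Z = 1 | obs) = 3/11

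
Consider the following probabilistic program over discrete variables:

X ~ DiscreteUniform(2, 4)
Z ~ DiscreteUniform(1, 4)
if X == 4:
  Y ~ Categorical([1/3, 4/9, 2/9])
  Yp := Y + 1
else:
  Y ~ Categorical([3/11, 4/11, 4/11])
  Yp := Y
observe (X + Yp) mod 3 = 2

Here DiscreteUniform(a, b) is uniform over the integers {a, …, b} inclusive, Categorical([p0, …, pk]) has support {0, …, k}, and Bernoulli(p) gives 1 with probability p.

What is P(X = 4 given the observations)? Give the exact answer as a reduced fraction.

Enumerate traces; 12 have nonzero weight after conditioning:
  (X=2, Z=1, Y=0) weight 1/44
  (X=2, Z=2, Y=0) weight 1/44
  (X=2, Z=3, Y=0) weight 1/44
  (X=2, Z=4, Y=0) weight 1/44
  (X=3, Z=1, Y=2) weight 1/33
  (X=3, Z=2, Y=2) weight 1/33
  (X=3, Z=3, Y=2) weight 1/33
  (X=3, Z=4, Y=2) weight 1/33
  (X=4, Z=1, Y=0) weight 1/36
  … 3 more
Group by X:
  weight(X=2) = 1/11
  weight(X=3) = 4/33
  weight(X=4) = 1/9
Total weight = 1/11 + 4/33 + 1/9 = 32/99
P(X=2 | obs) = 1/11 / 32/99 = 9/32
P(X=3 | obs) = 4/33 / 32/99 = 3/8
P(X=4 | obs) = 1/9 / 32/99 = 11/32

P(X = 4 | obs) = 11/32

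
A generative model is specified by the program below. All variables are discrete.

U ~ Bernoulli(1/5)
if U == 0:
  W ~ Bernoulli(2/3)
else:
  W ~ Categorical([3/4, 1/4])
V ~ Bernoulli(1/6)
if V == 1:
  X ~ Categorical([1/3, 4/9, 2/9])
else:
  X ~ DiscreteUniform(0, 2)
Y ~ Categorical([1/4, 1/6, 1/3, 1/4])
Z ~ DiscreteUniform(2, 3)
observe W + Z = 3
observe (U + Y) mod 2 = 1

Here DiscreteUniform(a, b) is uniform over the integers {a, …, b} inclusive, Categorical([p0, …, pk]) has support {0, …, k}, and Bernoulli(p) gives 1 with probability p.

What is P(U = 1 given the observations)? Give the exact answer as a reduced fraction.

P(U = 1 | obs) = 7/27

Enumerate traces; 48 have nonzero weight after conditioning:
  (U=0, W=0, V=0, X=0, Y=1, Z=3) weight 1/162
  (U=0, W=0, V=0, X=0, Y=3, Z=3) weight 1/108
  (U=0, W=0, V=0, X=1, Y=1, Z=3) weight 1/162
  (U=0, W=0, V=0, X=1, Y=3, Z=3) weight 1/108
  (U=0, W=0, V=0, X=2, Y=1, Z=3) weight 1/162
  (U=0, W=0, V=0, X=2, Y=3, Z=3) weight 1/108
  (U=0, W=0, V=1, X=0, Y=1, Z=3) weight 1/810
  (U=0, W=0, V=1, X=0, Y=3, Z=3) weight 1/540
  (U=1, W=0, V=0, X=0, Y=0, Z=3) weight 1/192
  … 39 more
Group by U:
  weight(U=0) = 1/6
  weight(U=1) = 7/120
Total weight = 1/6 + 7/120 = 9/40
P(U=0 | obs) = 1/6 / 9/40 = 20/27
P(U=1 | obs) = 7/120 / 9/40 = 7/27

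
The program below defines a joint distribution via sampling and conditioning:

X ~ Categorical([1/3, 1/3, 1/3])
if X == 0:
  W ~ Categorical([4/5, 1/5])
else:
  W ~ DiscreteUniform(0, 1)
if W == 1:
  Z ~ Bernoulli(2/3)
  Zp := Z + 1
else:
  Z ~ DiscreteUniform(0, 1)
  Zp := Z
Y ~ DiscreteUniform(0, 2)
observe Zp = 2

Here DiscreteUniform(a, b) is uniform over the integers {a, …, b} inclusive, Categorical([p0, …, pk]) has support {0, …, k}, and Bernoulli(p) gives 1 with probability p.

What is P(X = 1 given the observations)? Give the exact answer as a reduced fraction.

Enumerate traces; 9 have nonzero weight after conditioning:
  (X=0, W=1, Z=1, Y=0) weight 2/135
  (X=0, W=1, Z=1, Y=1) weight 2/135
  (X=0, W=1, Z=1, Y=2) weight 2/135
  (X=1, W=1, Z=1, Y=0) weight 1/27
  (X=1, W=1, Z=1, Y=1) weight 1/27
  (X=1, W=1, Z=1, Y=2) weight 1/27
  (X=2, W=1, Z=1, Y=0) weight 1/27
  (X=2, W=1, Z=1, Y=1) weight 1/27
  … 1 more
Group by X:
  weight(X=0) = 2/45
  weight(X=1) = 1/9
  weight(X=2) = 1/9
Total weight = 2/45 + 1/9 + 1/9 = 4/15
P(X=0 | obs) = 2/45 / 4/15 = 1/6
P(X=1 | obs) = 1/9 / 4/15 = 5/12
P(X=2 | obs) = 1/9 / 4/15 = 5/12

P(X = 1 | obs) = 5/12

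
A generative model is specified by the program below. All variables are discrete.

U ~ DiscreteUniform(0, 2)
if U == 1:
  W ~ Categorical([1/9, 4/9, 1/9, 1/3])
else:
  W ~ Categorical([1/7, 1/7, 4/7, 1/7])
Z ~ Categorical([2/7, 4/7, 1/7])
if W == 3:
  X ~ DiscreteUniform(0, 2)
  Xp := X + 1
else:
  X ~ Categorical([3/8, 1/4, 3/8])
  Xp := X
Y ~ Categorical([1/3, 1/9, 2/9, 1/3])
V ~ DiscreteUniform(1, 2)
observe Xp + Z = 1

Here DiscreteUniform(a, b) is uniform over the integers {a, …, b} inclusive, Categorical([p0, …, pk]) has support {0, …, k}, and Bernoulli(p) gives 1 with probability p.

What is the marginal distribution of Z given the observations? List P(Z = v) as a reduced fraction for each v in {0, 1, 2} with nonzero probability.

P(Z=0) = 101/326, P(Z=1) = 225/326

Enumerate traces; 168 have nonzero weight after conditioning:
  (U=0, W=0, Z=0, X=1, Y=0, V=1) weight 1/1764
  (U=0, W=0, Z=0, X=1, Y=0, V=2) weight 1/1764
  (U=0, W=0, Z=0, X=1, Y=1, V=1) weight 1/5292
  (U=0, W=0, Z=0, X=1, Y=1, V=2) weight 1/5292
  (U=0, W=0, Z=0, X=1, Y=2, V=1) weight 1/2646
  (U=0, W=0, Z=0, X=1, Y=2, V=2) weight 1/2646
  (U=0, W=0, Z=0, X=1, Y=3, V=1) weight 1/1764
  (U=0, W=0, Z=0, X=1, Y=3, V=2) weight 1/1764
  (U=0, W=0, Z=1, X=0, Y=0, V=1) weight 1/588
  … 159 more
Group by Z:
  weight(Z=0) = 101/1323
  weight(Z=1) = 25/147
Total weight = 101/1323 + 25/147 = 326/1323
P(Z=0 | obs) = 101/1323 / 326/1323 = 101/326
P(Z=1 | obs) = 25/147 / 326/1323 = 225/326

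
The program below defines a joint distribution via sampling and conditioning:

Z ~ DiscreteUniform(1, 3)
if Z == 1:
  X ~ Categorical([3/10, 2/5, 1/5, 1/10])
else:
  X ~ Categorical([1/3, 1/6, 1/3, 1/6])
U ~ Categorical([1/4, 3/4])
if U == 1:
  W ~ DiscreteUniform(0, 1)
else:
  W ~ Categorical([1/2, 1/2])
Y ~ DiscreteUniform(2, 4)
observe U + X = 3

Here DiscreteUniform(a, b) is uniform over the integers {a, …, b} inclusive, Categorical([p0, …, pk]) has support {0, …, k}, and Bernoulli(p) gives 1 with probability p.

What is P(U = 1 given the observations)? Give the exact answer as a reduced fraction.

P(U = 1 | obs) = 6/7

Enumerate traces; 36 have nonzero weight after conditioning:
  (Z=1, X=2, U=1, W=0, Y=2) weight 1/120
  (Z=1, X=2, U=1, W=0, Y=3) weight 1/120
  (Z=1, X=2, U=1, W=0, Y=4) weight 1/120
  (Z=1, X=2, U=1, W=1, Y=2) weight 1/120
  (Z=1, X=2, U=1, W=1, Y=3) weight 1/120
  (Z=1, X=2, U=1, W=1, Y=4) weight 1/120
  (Z=1, X=3, U=0, W=0, Y=2) weight 1/720
  (Z=1, X=3, U=0, W=0, Y=3) weight 1/720
  … 28 more
Group by U:
  weight(U=0) = 13/360
  weight(U=1) = 13/60
Total weight = 13/360 + 13/60 = 91/360
P(U=0 | obs) = 13/360 / 91/360 = 1/7
P(U=1 | obs) = 13/60 / 91/360 = 6/7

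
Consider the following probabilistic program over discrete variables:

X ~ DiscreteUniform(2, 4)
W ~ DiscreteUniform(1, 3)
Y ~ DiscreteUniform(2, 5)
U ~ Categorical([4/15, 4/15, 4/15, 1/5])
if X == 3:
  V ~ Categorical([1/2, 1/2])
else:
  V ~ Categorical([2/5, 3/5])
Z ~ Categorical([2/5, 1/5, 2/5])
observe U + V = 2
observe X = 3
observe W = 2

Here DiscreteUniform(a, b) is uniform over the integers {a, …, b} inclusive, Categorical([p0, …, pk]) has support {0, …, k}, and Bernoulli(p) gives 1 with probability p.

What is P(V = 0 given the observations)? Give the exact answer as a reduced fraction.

Enumerate traces; 24 have nonzero weight after conditioning:
  (X=3, W=2, Y=2, U=1, V=1, Z=0) weight 1/675
  (X=3, W=2, Y=2, U=1, V=1, Z=1) weight 1/1350
  (X=3, W=2, Y=2, U=1, V=1, Z=2) weight 1/675
  (X=3, W=2, Y=2, U=2, V=0, Z=0) weight 1/675
  (X=3, W=2, Y=2, U=2, V=0, Z=1) weight 1/1350
  (X=3, W=2, Y=2, U=2, V=0, Z=2) weight 1/675
  (X=3, W=2, Y=3, U=1, V=1, Z=0) weight 1/675
  (X=3, W=2, Y=3, U=1, V=1, Z=1) weight 1/1350
  … 16 more
Group by V:
  weight(V=0) = 2/135
  weight(V=1) = 2/135
Total weight = 2/135 + 2/135 = 4/135
P(V=0 | obs) = 2/135 / 4/135 = 1/2
P(V=1 | obs) = 2/135 / 4/135 = 1/2

P(V = 0 | obs) = 1/2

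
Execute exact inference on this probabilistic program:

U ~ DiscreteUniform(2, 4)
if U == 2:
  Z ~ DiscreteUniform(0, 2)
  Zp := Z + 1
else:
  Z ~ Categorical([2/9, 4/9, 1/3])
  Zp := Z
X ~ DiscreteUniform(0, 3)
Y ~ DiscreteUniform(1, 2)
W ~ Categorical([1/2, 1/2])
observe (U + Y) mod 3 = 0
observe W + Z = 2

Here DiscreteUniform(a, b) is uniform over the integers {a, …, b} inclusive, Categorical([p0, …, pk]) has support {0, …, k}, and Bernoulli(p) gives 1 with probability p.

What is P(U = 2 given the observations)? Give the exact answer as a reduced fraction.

Enumerate traces; 16 have nonzero weight after conditioning:
  (U=2, Z=1, X=0, Y=1, W=1) weight 1/144
  (U=2, Z=1, X=1, Y=1, W=1) weight 1/144
  (U=2, Z=1, X=2, Y=1, W=1) weight 1/144
  (U=2, Z=1, X=3, Y=1, W=1) weight 1/144
  (U=2, Z=2, X=0, Y=1, W=0) weight 1/144
  (U=2, Z=2, X=1, Y=1, W=0) weight 1/144
  (U=2, Z=2, X=2, Y=1, W=0) weight 1/144
  (U=2, Z=2, X=3, Y=1, W=0) weight 1/144
  (U=4, Z=1, X=0, Y=2, W=1) weight 1/108
  … 7 more
Group by U:
  weight(U=2) = 1/18
  weight(U=4) = 7/108
Total weight = 1/18 + 7/108 = 13/108
P(U=2 | obs) = 1/18 / 13/108 = 6/13
P(U=4 | obs) = 7/108 / 13/108 = 7/13

P(U = 2 | obs) = 6/13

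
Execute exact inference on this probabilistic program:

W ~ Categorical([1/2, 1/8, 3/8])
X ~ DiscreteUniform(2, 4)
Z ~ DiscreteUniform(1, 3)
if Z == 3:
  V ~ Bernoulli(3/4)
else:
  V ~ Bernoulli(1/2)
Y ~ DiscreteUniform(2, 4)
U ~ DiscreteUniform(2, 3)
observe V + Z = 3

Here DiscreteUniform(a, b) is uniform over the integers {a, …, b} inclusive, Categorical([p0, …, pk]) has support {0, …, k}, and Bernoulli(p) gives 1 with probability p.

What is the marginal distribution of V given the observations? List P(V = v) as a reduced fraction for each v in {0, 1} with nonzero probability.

Enumerate traces; 108 have nonzero weight after conditioning:
  (W=0, X=2, Z=2, V=1, Y=2, U=2) weight 1/216
  (W=0, X=2, Z=2, V=1, Y=2, U=3) weight 1/216
  (W=0, X=2, Z=2, V=1, Y=3, U=2) weight 1/216
  (W=0, X=2, Z=2, V=1, Y=3, U=3) weight 1/216
  (W=0, X=2, Z=2, V=1, Y=4, U=2) weight 1/216
  (W=0, X=2, Z=2, V=1, Y=4, U=3) weight 1/216
  (W=0, X=2, Z=3, V=0, Y=2, U=2) weight 1/432
  (W=0, X=2, Z=3, V=0, Y=2, U=3) weight 1/432
  … 100 more
Group by V:
  weight(V=0) = 1/12
  weight(V=1) = 1/6
Total weight = 1/12 + 1/6 = 1/4
P(V=0 | obs) = 1/12 / 1/4 = 1/3
P(V=1 | obs) = 1/6 / 1/4 = 2/3

P(V=0) = 1/3, P(V=1) = 2/3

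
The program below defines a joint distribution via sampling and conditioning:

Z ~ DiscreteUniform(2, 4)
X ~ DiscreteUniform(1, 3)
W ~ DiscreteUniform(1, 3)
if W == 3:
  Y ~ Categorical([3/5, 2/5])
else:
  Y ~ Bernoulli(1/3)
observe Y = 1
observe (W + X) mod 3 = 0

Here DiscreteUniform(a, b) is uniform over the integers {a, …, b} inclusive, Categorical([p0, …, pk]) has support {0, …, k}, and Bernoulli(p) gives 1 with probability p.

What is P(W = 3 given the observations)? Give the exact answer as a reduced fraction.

Enumerate traces; 9 have nonzero weight after conditioning:
  (Z=2, X=1, W=2, Y=1) weight 1/81
  (Z=2, X=2, W=1, Y=1) weight 1/81
  (Z=2, X=3, W=3, Y=1) weight 2/135
  (Z=3, X=1, W=2, Y=1) weight 1/81
  (Z=3, X=2, W=1, Y=1) weight 1/81
  (Z=3, X=3, W=3, Y=1) weight 2/135
  (Z=4, X=1, W=2, Y=1) weight 1/81
  (Z=4, X=2, W=1, Y=1) weight 1/81
  … 1 more
Group by W:
  weight(W=1) = 1/27
  weight(W=2) = 1/27
  weight(W=3) = 2/45
Total weight = 1/27 + 1/27 + 2/45 = 16/135
P(W=1 | obs) = 1/27 / 16/135 = 5/16
P(W=2 | obs) = 1/27 / 16/135 = 5/16
P(W=3 | obs) = 2/45 / 16/135 = 3/8

P(W = 3 | obs) = 3/8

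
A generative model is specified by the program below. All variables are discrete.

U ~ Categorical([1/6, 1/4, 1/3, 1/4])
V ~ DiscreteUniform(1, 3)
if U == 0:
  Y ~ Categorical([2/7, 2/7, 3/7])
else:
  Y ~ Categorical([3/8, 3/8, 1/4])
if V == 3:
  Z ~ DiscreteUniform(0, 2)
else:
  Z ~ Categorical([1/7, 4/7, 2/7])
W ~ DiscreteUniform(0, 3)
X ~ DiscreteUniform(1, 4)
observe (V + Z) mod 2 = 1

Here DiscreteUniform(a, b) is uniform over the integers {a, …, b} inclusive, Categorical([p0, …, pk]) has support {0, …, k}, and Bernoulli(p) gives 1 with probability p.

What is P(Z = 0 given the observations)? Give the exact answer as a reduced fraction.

P(Z = 0 | obs) = 2/7

Enumerate traces; 960 have nonzero weight after conditioning:
  (U=0, V=1, Y=0, Z=0, W=0, X=1) weight 1/7056
  (U=0, V=1, Y=0, Z=0, W=0, X=2) weight 1/7056
  (U=0, V=1, Y=0, Z=0, W=0, X=3) weight 1/7056
  (U=0, V=1, Y=0, Z=0, W=0, X=4) weight 1/7056
  (U=0, V=1, Y=0, Z=0, W=1, X=1) weight 1/7056
  (U=0, V=1, Y=0, Z=0, W=1, X=2) weight 1/7056
  (U=0, V=1, Y=0, Z=0, W=1, X=3) weight 1/7056
  (U=0, V=1, Y=0, Z=0, W=1, X=4) weight 1/7056
  (U=0, V=1, Y=0, Z=2, W=0, X=1) weight 1/3528
  (U=0, V=2, Y=0, Z=1, W=0, X=1) weight 1/1764
  … 950 more
Group by Z:
  weight(Z=0) = 10/63
  weight(Z=1) = 4/21
  weight(Z=2) = 13/63
Total weight = 10/63 + 4/21 + 13/63 = 5/9
P(Z=0 | obs) = 10/63 / 5/9 = 2/7
P(Z=1 | obs) = 4/21 / 5/9 = 12/35
P(Z=2 | obs) = 13/63 / 5/9 = 13/35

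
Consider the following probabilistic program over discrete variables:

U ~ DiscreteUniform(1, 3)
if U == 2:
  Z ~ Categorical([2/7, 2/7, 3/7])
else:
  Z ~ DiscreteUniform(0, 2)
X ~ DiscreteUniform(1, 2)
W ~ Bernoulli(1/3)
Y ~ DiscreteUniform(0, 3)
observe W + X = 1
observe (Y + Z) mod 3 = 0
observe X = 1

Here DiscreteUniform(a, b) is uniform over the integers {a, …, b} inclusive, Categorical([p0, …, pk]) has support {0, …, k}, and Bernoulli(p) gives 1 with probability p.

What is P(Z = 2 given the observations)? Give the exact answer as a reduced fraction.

Enumerate traces; 12 have nonzero weight after conditioning:
  (U=1, Z=0, X=1, W=0, Y=0) weight 1/108
  (U=1, Z=0, X=1, W=0, Y=3) weight 1/108
  (U=1, Z=1, X=1, W=0, Y=2) weight 1/108
  (U=1, Z=2, X=1, W=0, Y=1) weight 1/108
  (U=2, Z=0, X=1, W=0, Y=0) weight 1/126
  (U=2, Z=0, X=1, W=0, Y=3) weight 1/126
  (U=2, Z=1, X=1, W=0, Y=2) weight 1/126
  (U=2, Z=2, X=1, W=0, Y=1) weight 1/84
  … 4 more
Group by Z:
  weight(Z=0) = 10/189
  weight(Z=1) = 5/189
  weight(Z=2) = 23/756
Total weight = 10/189 + 5/189 + 23/756 = 83/756
P(Z=0 | obs) = 10/189 / 83/756 = 40/83
P(Z=1 | obs) = 5/189 / 83/756 = 20/83
P(Z=2 | obs) = 23/756 / 83/756 = 23/83

P(Z = 2 | obs) = 23/83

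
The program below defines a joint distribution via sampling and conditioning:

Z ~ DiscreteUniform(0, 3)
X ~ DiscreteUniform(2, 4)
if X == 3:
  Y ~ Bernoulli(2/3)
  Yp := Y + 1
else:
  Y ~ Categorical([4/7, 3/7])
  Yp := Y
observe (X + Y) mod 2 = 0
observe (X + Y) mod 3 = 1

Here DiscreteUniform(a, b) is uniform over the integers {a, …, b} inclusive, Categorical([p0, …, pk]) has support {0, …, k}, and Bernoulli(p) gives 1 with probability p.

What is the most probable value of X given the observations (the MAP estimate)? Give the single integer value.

argmax_v P(X = v | obs) = 3

Enumerate traces; 8 have nonzero weight after conditioning:
  (Z=0, X=3, Y=1) weight 1/18
  (Z=0, X=4, Y=0) weight 1/21
  (Z=1, X=3, Y=1) weight 1/18
  (Z=1, X=4, Y=0) weight 1/21
  (Z=2, X=3, Y=1) weight 1/18
  (Z=2, X=4, Y=0) weight 1/21
  (Z=3, X=3, Y=1) weight 1/18
  (Z=3, X=4, Y=0) weight 1/21
Group by X:
  weight(X=3) = 2/9
  weight(X=4) = 4/21
Total weight = 2/9 + 4/21 = 26/63
P(X=3 | obs) = 2/9 / 26/63 = 7/13
P(X=4 | obs) = 4/21 / 26/63 = 6/13
argmax = 3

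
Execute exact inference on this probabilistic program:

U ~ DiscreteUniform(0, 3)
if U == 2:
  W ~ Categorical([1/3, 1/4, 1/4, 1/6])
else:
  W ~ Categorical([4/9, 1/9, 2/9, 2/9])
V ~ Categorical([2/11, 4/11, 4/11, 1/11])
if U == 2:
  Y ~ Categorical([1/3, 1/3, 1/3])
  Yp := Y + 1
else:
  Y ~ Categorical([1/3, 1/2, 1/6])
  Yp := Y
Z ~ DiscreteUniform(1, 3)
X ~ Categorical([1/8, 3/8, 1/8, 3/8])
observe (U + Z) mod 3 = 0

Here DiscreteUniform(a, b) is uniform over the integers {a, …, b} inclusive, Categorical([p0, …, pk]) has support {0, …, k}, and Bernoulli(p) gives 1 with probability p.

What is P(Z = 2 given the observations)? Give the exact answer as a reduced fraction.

P(Z = 2 | obs) = 1/4

Enumerate traces; 768 have nonzero weight after conditioning:
  (U=0, W=0, V=0, Y=0, Z=3, X=0) weight 1/3564
  (U=0, W=0, V=0, Y=0, Z=3, X=1) weight 1/1188
  (U=0, W=0, V=0, Y=0, Z=3, X=2) weight 1/3564
  (U=0, W=0, V=0, Y=0, Z=3, X=3) weight 1/1188
  (U=0, W=0, V=0, Y=1, Z=3, X=0) weight 1/2376
  (U=0, W=0, V=0, Y=1, Z=3, X=1) weight 1/792
  (U=0, W=0, V=0, Y=1, Z=3, X=2) weight 1/2376
  (U=0, W=0, V=0, Y=1, Z=3, X=3) weight 1/792
  (U=1, W=0, V=0, Y=0, Z=2, X=0) weight 1/3564
  (U=2, W=0, V=0, Y=0, Z=1, X=0) weight 1/4752
  … 758 more
Group by Z:
  weight(Z=1) = 1/12
  weight(Z=2) = 1/12
  weight(Z=3) = 1/6
Total weight = 1/12 + 1/12 + 1/6 = 1/3
P(Z=1 | obs) = 1/12 / 1/3 = 1/4
P(Z=2 | obs) = 1/12 / 1/3 = 1/4
P(Z=3 | obs) = 1/6 / 1/3 = 1/2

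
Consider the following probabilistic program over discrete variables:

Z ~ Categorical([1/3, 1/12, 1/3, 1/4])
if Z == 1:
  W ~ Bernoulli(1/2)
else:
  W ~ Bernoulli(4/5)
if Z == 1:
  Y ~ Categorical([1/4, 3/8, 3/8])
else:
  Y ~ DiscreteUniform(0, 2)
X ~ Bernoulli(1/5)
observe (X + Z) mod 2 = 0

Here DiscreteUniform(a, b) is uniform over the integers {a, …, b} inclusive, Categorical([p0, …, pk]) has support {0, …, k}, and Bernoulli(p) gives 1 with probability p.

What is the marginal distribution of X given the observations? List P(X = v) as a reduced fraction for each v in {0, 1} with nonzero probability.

Enumerate traces; 24 have nonzero weight after conditioning:
  (Z=0, W=0, Y=0, X=0) weight 4/225
  (Z=0, W=0, Y=1, X=0) weight 4/225
  (Z=0, W=0, Y=2, X=0) weight 4/225
  (Z=0, W=1, Y=0, X=0) weight 16/225
  (Z=0, W=1, Y=1, X=0) weight 16/225
  (Z=0, W=1, Y=2, X=0) weight 16/225
  (Z=1, W=0, Y=0, X=1) weight 1/480
  (Z=1, W=0, Y=1, X=1) weight 1/320
  … 16 more
Group by X:
  weight(X=0) = 8/15
  weight(X=1) = 1/15
Total weight = 8/15 + 1/15 = 3/5
P(X=0 | obs) = 8/15 / 3/5 = 8/9
P(X=1 | obs) = 1/15 / 3/5 = 1/9

P(X=0) = 8/9, P(X=1) = 1/9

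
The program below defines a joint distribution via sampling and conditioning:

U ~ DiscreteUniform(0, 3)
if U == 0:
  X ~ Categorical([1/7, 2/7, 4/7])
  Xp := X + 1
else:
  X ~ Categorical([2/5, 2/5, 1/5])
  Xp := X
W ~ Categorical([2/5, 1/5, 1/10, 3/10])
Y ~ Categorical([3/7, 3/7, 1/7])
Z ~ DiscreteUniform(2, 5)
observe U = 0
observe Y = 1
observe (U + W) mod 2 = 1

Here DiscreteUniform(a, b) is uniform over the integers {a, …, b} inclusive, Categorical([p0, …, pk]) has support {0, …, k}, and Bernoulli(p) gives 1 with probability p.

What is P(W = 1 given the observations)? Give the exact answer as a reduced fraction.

P(W = 1 | obs) = 2/5

Enumerate traces; 24 have nonzero weight after conditioning:
  (U=0, X=0, W=1, Y=1, Z=2) weight 3/3920
  (U=0, X=0, W=1, Y=1, Z=3) weight 3/3920
  (U=0, X=0, W=1, Y=1, Z=4) weight 3/3920
  (U=0, X=0, W=1, Y=1, Z=5) weight 3/3920
  (U=0, X=0, W=3, Y=1, Z=2) weight 9/7840
  (U=0, X=0, W=3, Y=1, Z=3) weight 9/7840
  (U=0, X=0, W=3, Y=1, Z=4) weight 9/7840
  (U=0, X=0, W=3, Y=1, Z=5) weight 9/7840
  … 16 more
Group by W:
  weight(W=1) = 3/140
  weight(W=3) = 9/280
Total weight = 3/140 + 9/280 = 3/56
P(W=1 | obs) = 3/140 / 3/56 = 2/5
P(W=3 | obs) = 9/280 / 3/56 = 3/5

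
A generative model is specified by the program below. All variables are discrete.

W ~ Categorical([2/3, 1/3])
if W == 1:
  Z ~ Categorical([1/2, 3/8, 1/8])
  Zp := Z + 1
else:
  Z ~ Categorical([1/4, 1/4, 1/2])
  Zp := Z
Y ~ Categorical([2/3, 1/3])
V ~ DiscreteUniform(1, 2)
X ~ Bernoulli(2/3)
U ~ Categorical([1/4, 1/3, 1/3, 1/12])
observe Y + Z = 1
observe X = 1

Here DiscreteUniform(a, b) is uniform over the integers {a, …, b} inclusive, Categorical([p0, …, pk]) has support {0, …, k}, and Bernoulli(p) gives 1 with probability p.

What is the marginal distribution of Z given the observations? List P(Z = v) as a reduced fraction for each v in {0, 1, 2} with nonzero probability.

Enumerate traces; 32 have nonzero weight after conditioning:
  (W=0, Z=0, Y=1, V=1, X=1, U=0) weight 1/216
  (W=0, Z=0, Y=1, V=1, X=1, U=1) weight 1/162
  (W=0, Z=0, Y=1, V=1, X=1, U=2) weight 1/162
  (W=0, Z=0, Y=1, V=1, X=1, U=3) weight 1/648
  (W=0, Z=0, Y=1, V=2, X=1, U=0) weight 1/216
  (W=0, Z=0, Y=1, V=2, X=1, U=1) weight 1/162
  (W=0, Z=0, Y=1, V=2, X=1, U=2) weight 1/162
  (W=0, Z=0, Y=1, V=2, X=1, U=3) weight 1/648
  (W=0, Z=1, Y=0, V=1, X=1, U=0) weight 1/108
  … 23 more
Group by Z:
  weight(Z=0) = 2/27
  weight(Z=1) = 7/54
Total weight = 2/27 + 7/54 = 11/54
P(Z=0 | obs) = 2/27 / 11/54 = 4/11
P(Z=1 | obs) = 7/54 / 11/54 = 7/11

P(Z=0) = 4/11, P(Z=1) = 7/11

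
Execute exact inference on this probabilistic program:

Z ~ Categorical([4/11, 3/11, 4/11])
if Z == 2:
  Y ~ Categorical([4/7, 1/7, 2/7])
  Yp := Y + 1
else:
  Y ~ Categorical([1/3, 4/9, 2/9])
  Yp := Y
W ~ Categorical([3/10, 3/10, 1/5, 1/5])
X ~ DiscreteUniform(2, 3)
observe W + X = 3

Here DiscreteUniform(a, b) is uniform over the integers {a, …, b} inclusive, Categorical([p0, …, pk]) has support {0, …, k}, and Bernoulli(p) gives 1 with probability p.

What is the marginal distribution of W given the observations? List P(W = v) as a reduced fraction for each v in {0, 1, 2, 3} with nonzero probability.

Enumerate traces; 18 have nonzero weight after conditioning:
  (Z=0, Y=0, W=0, X=3) weight 1/55
  (Z=0, Y=0, W=1, X=2) weight 1/55
  (Z=0, Y=1, W=0, X=3) weight 4/165
  (Z=0, Y=1, W=1, X=2) weight 4/165
  (Z=0, Y=2, W=0, X=3) weight 2/165
  (Z=0, Y=2, W=1, X=2) weight 2/165
  (Z=1, Y=0, W=0, X=3) weight 3/220
  (Z=1, Y=0, W=1, X=2) weight 3/220
  … 10 more
Group by W:
  weight(W=0) = 3/20
  weight(W=1) = 3/20
Total weight = 3/20 + 3/20 = 3/10
P(W=0 | obs) = 3/20 / 3/10 = 1/2
P(W=1 | obs) = 3/20 / 3/10 = 1/2

P(W=0) = 1/2, P(W=1) = 1/2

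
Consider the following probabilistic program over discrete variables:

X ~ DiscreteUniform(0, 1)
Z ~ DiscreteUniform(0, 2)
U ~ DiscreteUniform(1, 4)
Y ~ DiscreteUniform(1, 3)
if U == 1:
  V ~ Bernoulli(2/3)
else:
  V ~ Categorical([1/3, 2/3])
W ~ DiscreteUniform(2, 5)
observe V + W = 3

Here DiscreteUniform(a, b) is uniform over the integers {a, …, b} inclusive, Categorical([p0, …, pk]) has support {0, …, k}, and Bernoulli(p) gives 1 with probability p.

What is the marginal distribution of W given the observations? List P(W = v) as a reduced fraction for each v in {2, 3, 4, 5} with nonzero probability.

P(W=2) = 2/3, P(W=3) = 1/3

Enumerate traces; 144 have nonzero weight after conditioning:
  (X=0, Z=0, U=1, Y=1, V=0, W=3) weight 1/864
  (X=0, Z=0, U=1, Y=1, V=1, W=2) weight 1/432
  (X=0, Z=0, U=1, Y=2, V=0, W=3) weight 1/864
  (X=0, Z=0, U=1, Y=2, V=1, W=2) weight 1/432
  (X=0, Z=0, U=1, Y=3, V=0, W=3) weight 1/864
  (X=0, Z=0, U=1, Y=3, V=1, W=2) weight 1/432
  (X=0, Z=0, U=2, Y=1, V=0, W=3) weight 1/864
  (X=0, Z=0, U=2, Y=1, V=1, W=2) weight 1/432
  … 136 more
Group by W:
  weight(W=2) = 1/6
  weight(W=3) = 1/12
Total weight = 1/6 + 1/12 = 1/4
P(W=2 | obs) = 1/6 / 1/4 = 2/3
P(W=3 | obs) = 1/12 / 1/4 = 1/3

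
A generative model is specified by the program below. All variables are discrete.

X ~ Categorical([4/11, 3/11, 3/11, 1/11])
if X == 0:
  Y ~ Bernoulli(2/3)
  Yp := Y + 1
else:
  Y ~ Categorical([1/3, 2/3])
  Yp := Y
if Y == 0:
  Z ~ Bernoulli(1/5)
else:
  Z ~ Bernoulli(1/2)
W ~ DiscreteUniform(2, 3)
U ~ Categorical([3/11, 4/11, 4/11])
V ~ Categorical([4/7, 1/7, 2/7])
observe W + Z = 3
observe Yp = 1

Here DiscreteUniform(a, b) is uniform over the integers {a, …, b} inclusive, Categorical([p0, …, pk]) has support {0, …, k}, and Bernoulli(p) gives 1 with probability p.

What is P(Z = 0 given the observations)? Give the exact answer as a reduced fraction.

P(Z = 0 | obs) = 17/30

Enumerate traces; 72 have nonzero weight after conditioning:
  (X=0, Y=0, Z=0, W=3, U=0, V=0) weight 32/4235
  (X=0, Y=0, Z=0, W=3, U=0, V=1) weight 8/4235
  (X=0, Y=0, Z=0, W=3, U=0, V=2) weight 16/4235
  (X=0, Y=0, Z=0, W=3, U=1, V=0) weight 128/12705
  (X=0, Y=0, Z=0, W=3, U=1, V=1) weight 32/12705
  (X=0, Y=0, Z=0, W=3, U=1, V=2) weight 64/12705
  (X=0, Y=0, Z=0, W=3, U=2, V=0) weight 128/12705
  (X=0, Y=0, Z=0, W=3, U=2, V=1) weight 32/12705
  (X=0, Y=0, Z=1, W=2, U=0, V=0) weight 8/4235
  … 63 more
Group by Z:
  weight(Z=0) = 17/110
  weight(Z=1) = 13/110
Total weight = 17/110 + 13/110 = 3/11
P(Z=0 | obs) = 17/110 / 3/11 = 17/30
P(Z=1 | obs) = 13/110 / 3/11 = 13/30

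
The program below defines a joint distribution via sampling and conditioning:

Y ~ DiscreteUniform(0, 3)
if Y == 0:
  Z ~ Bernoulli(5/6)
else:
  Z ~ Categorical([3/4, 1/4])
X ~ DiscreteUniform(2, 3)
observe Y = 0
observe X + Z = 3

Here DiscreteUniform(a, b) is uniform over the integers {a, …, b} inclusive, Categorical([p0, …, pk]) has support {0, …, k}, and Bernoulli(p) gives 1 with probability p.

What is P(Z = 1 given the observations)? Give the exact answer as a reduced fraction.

P(Z = 1 | obs) = 5/6

Enumerate traces; 2 have nonzero weight after conditioning:
  (Y=0, Z=0, X=3) weight 1/48
  (Y=0, Z=1, X=2) weight 5/48
Group by Z:
  weight(Z=0) = 1/48
  weight(Z=1) = 5/48
Total weight = 1/48 + 5/48 = 1/8
P(Z=0 | obs) = 1/48 / 1/8 = 1/6
P(Z=1 | obs) = 5/48 / 1/8 = 5/6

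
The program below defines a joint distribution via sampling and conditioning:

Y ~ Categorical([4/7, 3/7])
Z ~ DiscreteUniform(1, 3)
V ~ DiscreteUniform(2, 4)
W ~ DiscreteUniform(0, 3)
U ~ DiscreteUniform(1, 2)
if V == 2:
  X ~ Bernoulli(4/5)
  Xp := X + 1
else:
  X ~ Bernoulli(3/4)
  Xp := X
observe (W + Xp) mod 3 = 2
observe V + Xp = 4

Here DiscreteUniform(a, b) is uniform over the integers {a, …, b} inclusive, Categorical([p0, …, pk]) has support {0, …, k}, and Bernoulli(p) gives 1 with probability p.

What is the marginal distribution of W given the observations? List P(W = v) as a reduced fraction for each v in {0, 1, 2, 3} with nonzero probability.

P(W=0) = 4/13, P(W=1) = 15/52, P(W=2) = 5/52, P(W=3) = 4/13

Enumerate traces; 48 have nonzero weight after conditioning:
  (Y=0, Z=1, V=2, W=0, U=1, X=1) weight 2/315
  (Y=0, Z=1, V=2, W=0, U=2, X=1) weight 2/315
  (Y=0, Z=1, V=2, W=3, U=1, X=1) weight 2/315
  (Y=0, Z=1, V=2, W=3, U=2, X=1) weight 2/315
  (Y=0, Z=1, V=3, W=1, U=1, X=1) weight 1/168
  (Y=0, Z=1, V=3, W=1, U=2, X=1) weight 1/168
  (Y=0, Z=1, V=4, W=2, U=1, X=0) weight 1/504
  (Y=0, Z=1, V=4, W=2, U=2, X=0) weight 1/504
  … 40 more
Group by W:
  weight(W=0) = 1/15
  weight(W=1) = 1/16
  weight(W=2) = 1/48
  weight(W=3) = 1/15
Total weight = 1/15 + 1/16 + 1/48 + 1/15 = 13/60
P(W=0 | obs) = 1/15 / 13/60 = 4/13
P(W=1 | obs) = 1/16 / 13/60 = 15/52
P(W=2 | obs) = 1/48 / 13/60 = 5/52
P(W=3 | obs) = 1/15 / 13/60 = 4/13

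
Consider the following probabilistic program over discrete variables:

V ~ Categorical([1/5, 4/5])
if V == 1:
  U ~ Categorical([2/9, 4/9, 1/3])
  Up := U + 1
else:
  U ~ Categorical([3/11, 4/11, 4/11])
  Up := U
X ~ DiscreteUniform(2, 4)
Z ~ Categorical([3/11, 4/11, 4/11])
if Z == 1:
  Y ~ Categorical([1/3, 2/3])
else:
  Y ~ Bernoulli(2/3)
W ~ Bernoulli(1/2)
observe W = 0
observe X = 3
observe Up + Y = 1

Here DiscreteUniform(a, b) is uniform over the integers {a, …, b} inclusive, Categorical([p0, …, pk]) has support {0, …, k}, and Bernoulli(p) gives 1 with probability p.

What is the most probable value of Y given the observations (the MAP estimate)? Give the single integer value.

argmax_v P(Y = v | obs) = 0

Enumerate traces; 9 have nonzero weight after conditioning:
  (V=0, U=0, X=3, Z=0, Y=1, W=0) weight 1/605
  (V=0, U=0, X=3, Z=1, Y=1, W=0) weight 4/1815
  (V=0, U=0, X=3, Z=2, Y=1, W=0) weight 4/1815
  (V=0, U=1, X=3, Z=0, Y=0, W=0) weight 2/1815
  (V=0, U=1, X=3, Z=1, Y=0, W=0) weight 8/5445
  (V=0, U=1, X=3, Z=2, Y=0, W=0) weight 8/5445
  (V=1, U=0, X=3, Z=0, Y=0, W=0) weight 4/1485
  (V=1, U=0, X=3, Z=1, Y=0, W=0) weight 16/4455
  … 1 more
Group by Y:
  weight(Y=0) = 62/4455
  weight(Y=1) = 1/165
Total weight = 62/4455 + 1/165 = 89/4455
P(Y=0 | obs) = 62/4455 / 89/4455 = 62/89
P(Y=1 | obs) = 1/165 / 89/4455 = 27/89
argmax = 0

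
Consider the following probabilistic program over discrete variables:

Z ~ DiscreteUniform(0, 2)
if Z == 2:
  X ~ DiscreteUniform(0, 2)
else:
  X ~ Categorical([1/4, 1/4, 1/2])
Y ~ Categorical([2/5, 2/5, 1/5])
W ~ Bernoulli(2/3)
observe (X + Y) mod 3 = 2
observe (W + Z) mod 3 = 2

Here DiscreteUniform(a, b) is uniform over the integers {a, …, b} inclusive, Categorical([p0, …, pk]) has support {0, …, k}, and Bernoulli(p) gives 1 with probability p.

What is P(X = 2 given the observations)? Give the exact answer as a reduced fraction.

P(X = 2 | obs) = 16/31

Enumerate traces; 6 have nonzero weight after conditioning:
  (Z=1, X=0, Y=2, W=1) weight 1/90
  (Z=1, X=1, Y=1, W=1) weight 1/45
  (Z=1, X=2, Y=0, W=1) weight 2/45
  (Z=2, X=0, Y=2, W=0) weight 1/135
  (Z=2, X=1, Y=1, W=0) weight 2/135
  (Z=2, X=2, Y=0, W=0) weight 2/135
Group by X:
  weight(X=0) = 1/54
  weight(X=1) = 1/27
  weight(X=2) = 8/135
Total weight = 1/54 + 1/27 + 8/135 = 31/270
P(X=0 | obs) = 1/54 / 31/270 = 5/31
P(X=1 | obs) = 1/27 / 31/270 = 10/31
P(X=2 | obs) = 8/135 / 31/270 = 16/31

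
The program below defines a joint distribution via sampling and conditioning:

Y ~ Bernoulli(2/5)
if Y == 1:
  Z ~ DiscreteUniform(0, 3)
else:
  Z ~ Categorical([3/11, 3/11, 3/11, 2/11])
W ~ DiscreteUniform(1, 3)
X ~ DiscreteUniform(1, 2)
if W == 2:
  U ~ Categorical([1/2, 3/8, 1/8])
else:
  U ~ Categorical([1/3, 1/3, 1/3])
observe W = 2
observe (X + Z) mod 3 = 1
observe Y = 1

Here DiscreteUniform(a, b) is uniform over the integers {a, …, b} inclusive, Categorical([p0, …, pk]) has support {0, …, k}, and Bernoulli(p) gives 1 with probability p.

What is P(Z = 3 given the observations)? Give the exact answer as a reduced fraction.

P(Z = 3 | obs) = 1/3

Enumerate traces; 9 have nonzero weight after conditioning:
  (Y=1, Z=0, W=2, X=1, U=0) weight 1/120
  (Y=1, Z=0, W=2, X=1, U=1) weight 1/160
  (Y=1, Z=0, W=2, X=1, U=2) weight 1/480
  (Y=1, Z=2, W=2, X=2, U=0) weight 1/120
  (Y=1, Z=2, W=2, X=2, U=1) weight 1/160
  (Y=1, Z=2, W=2, X=2, U=2) weight 1/480
  (Y=1, Z=3, W=2, X=1, U=0) weight 1/120
  (Y=1, Z=3, W=2, X=1, U=1) weight 1/160
  … 1 more
Group by Z:
  weight(Z=0) = 1/60
  weight(Z=2) = 1/60
  weight(Z=3) = 1/60
Total weight = 1/60 + 1/60 + 1/60 = 1/20
P(Z=0 | obs) = 1/60 / 1/20 = 1/3
P(Z=2 | obs) = 1/60 / 1/20 = 1/3
P(Z=3 | obs) = 1/60 / 1/20 = 1/3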